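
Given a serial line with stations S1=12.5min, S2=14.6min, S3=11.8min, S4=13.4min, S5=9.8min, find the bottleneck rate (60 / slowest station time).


Bottleneck = longest station time
Station times: [12.5, 14.6, 11.8, 13.4, 9.8]
Max = 14.6 min
Rate = 60 / 14.6
= 4.11 units/hour (bottleneck: 14.6min)


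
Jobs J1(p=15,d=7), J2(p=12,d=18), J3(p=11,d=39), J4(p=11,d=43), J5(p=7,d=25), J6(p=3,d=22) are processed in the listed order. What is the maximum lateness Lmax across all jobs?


Lateness per job (L = C - d):
  J1: C=15, d=7, L=8
  J2: C=27, d=18, L=9
  J3: C=38, d=39, L=-1
  J4: C=49, d=43, L=6
  J5: C=56, d=25, L=31
  J6: C=59, d=22, L=37
Lmax = max(8, 9, -1, 6, 31, 37)
= 37


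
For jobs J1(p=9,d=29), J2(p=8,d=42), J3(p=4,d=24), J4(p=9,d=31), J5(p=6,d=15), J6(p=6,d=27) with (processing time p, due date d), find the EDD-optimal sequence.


EDD: sort by earliest due date
  J5: d=15, p=6
  J3: d=24, p=4
  J6: d=27, p=6
  J1: d=29, p=9
  J4: d=31, p=9
  J2: d=42, p=8
Order: J5 → J3 → J6 → J1 → J4 → J2


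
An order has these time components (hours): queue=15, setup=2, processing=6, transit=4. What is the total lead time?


Lead time = queue + setup + processing + transit
= 15 + 2 + 6 + 4
= 27 hours


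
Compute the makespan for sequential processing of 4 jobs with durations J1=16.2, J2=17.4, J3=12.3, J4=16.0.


Sequential makespan: sum all processing times
= 16.2 + 17.4 + 12.3 + 16.0
= 61.9 time units


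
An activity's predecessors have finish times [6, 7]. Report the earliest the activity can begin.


ES = max of all predecessor completion times
Predecessors: [6, 7]
ES = max(6, 7)
= 7


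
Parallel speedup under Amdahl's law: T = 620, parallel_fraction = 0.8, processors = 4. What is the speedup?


Amdahl's law: T_p = T × ((1-p) + p/N)
= 620 × ((1-0.8) + 0.8/4)
= 620 × (0.20 + 0.2000)
= 620 × 0.4000
= 248.00
Speedup = 620/248.00
= 2.50×


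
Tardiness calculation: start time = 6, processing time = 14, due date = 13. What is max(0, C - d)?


Completion = start + processing = 6 + 14 = 20
Tardiness = max(0, C - d) = max(0, 20 - 13)
= max(0, 7)
= 7


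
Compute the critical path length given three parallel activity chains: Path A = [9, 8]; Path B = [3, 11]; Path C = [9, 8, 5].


Path A: 9 + 8 = 17
Path B: 3 + 11 = 14
Path C: 9 + 8 + 5 = 22
Critical path = longest = max(17, 14, 22)
= 22 (Path C)


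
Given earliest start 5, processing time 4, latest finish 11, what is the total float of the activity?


EF = ES + duration = 5 + 4 = 9
LS = LF - duration = 11 - 4 = 7
Total Float = LF - EF = 11 - 9
(or LS - ES = 7 - 5)
= 2


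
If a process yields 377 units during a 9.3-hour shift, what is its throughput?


Throughput = units / time
= 377 / 9.3
= 40.5 units/hour


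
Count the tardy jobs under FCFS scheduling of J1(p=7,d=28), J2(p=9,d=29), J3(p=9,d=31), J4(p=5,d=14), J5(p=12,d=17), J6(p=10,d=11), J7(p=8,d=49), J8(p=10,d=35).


Completion vs due date:
  J1: C=7, d=28 → on time
  J2: C=16, d=29 → on time
  J3: C=25, d=31 → on time
  J4: C=30, d=14 → TARDY
  J5: C=42, d=17 → TARDY
  J6: C=52, d=11 → TARDY
  J7: C=60, d=49 → TARDY
  J8: C=70, d=35 → TARDY
Tardy jobs: J4, J5, J6, J7, J8
Count = 5


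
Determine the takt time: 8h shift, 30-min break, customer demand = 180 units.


Available = 8×60 - 30 = 450 min
Takt time = 450 / 180
= 2.50 min/unit


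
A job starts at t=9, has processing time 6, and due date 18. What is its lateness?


Completion = 9 + 6 = 15
Lateness = C - d = 15 - 18
= -3


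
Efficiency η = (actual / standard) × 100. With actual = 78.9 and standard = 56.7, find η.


Efficiency = (actual / standard) × 100
= (78.9 / 56.7) × 100
= 139.2%


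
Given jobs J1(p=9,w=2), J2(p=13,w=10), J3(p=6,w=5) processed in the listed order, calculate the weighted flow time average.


Completion times:
  J1: C=9, w×C=2×9=18
  J2: C=22, w×C=10×22=220
  J3: C=28, w×C=5×28=140
Sum w×C = 378
Sum w = 17
Weighted avg = 378/17
= 22.24


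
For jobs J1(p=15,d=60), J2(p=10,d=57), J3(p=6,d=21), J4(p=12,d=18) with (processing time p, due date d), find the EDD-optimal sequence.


EDD: sort by earliest due date
  J4: d=18, p=12
  J3: d=21, p=6
  J2: d=57, p=10
  J1: d=60, p=15
Order: J4 → J3 → J2 → J1


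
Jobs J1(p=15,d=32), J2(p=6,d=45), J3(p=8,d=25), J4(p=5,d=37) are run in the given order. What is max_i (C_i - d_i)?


Lateness per job (L = C - d):
  J1: C=15, d=32, L=-17
  J2: C=21, d=45, L=-24
  J3: C=29, d=25, L=4
  J4: C=34, d=37, L=-3
Lmax = max(-17, -24, 4, -3)
= 4


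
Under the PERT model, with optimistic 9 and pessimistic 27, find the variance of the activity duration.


σ² = ((p - o) / 6)² = (p - o)² / 36
= (27 - 9)² / 36
= 18² / 36
= 324 / 36
= 9.0000


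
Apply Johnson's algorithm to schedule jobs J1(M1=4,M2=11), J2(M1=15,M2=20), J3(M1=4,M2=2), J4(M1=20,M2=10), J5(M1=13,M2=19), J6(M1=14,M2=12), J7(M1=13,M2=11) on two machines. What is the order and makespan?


Johnson's rule:
Group 1 (M1≤M2, sort by M1): ['J1', 'J5', 'J2']
Group 2 (M1>M2, sort desc M2): ['J6', 'J7', 'J4', 'J3']
Sequence: J1 → J5 → J2 → J6 → J7 → J4 → J3
Makespan calculation:
  J1: M1 done=4, M2 done=15
  J5: M1 done=17, M2 done=36
  J2: M1 done=32, M2 done=56
  J6: M1 done=46, M2 done=68
  J7: M1 done=59, M2 done=79
  J4: M1 done=79, M2 done=89
  J3: M1 done=83, M2 done=91
= Sequence: J1 → J5 → J2 → J6 → J7 → J4 → J3, Makespan: 91


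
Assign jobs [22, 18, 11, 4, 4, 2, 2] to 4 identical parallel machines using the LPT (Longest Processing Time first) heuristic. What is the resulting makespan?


Jobs (LPT sorted): [22, 18, 11, 4, 4, 2, 2]
Machines: 4
  J=22 → Machine 1 (load: 0+22=22)
  J=18 → Machine 2 (load: 0+18=18)
  J=11 → Machine 3 (load: 0+11=11)
  J=4 → Machine 4 (load: 0+4=4)
  J=4 → Machine 4 (load: 4+4=8)
  J=2 → Machine 4 (load: 8+2=10)
  J=2 → Machine 4 (load: 10+2=12)
Machine loads: [22, 18, 11, 12]
Makespan = max = 22 time units


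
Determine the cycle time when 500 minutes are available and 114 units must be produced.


Cycle time = available time / demand
= 500 / 114
= 4.39 min/unit


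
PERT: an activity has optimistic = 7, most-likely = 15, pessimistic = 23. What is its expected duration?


te = (o + 4m + p) / 6
= (7 + 4×15 + 23) / 6
= (7 + 60 + 23) / 6
= 90 / 6
= 15.00


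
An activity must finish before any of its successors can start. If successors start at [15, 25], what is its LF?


LF = min of all successor start times
Successors start at: [15, 25]
LF = min(15, 25)
= 15


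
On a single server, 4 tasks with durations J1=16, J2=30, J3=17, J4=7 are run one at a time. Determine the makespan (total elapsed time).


Sequential makespan: sum all processing times
= 16 + 30 + 17 + 7
= 70 time units


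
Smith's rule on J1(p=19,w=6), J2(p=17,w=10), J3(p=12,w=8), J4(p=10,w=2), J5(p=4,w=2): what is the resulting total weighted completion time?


WSPT order (by p/w): J3 → J2 → J5 → J1 → J4
  J3: C=12, w·C=8×12=96
  J2: C=29, w·C=10×29=290
  J5: C=33, w·C=2×33=66
  J1: C=52, w·C=6×52=312
  J4: C=62, w·C=2×62=124
Σ w·C = 888
= 888


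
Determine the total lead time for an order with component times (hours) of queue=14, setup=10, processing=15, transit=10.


Lead time = queue + setup + processing + transit
= 14 + 10 + 15 + 10
= 49 hours


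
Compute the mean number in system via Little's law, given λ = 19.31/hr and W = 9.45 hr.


Little's law: L = λ × W
= 19.31 × 9.45
= 182.48


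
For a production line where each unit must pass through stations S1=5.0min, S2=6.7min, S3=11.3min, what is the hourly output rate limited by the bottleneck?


Bottleneck = longest station time
Station times: [5.0, 6.7, 11.3]
Max = 11.3 min
Rate = 60 / 11.3
= 5.31 units/hour (bottleneck: 11.3min)


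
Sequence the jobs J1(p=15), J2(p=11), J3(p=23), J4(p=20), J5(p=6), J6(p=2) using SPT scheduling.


SPT: sort by shortest processing time
  J6: p=2
  J5: p=6
  J2: p=11
  J1: p=15
  J4: p=20
  J3: p=23
Order: J6 → J5 → J2 → J1 → J4 → J3


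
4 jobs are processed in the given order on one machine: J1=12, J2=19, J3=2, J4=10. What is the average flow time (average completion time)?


Completion times:
  J1: completes at 12
  J2: completes at 31
  J3: completes at 33
  J4: completes at 43
Sum = 119
Average = 119/4
= 29.75


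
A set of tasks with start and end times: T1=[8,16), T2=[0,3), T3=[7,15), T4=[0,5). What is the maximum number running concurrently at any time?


Check each time point for overlaps:
  t=0: 2 tasks active (T2, T4)
Max concurrent = 2


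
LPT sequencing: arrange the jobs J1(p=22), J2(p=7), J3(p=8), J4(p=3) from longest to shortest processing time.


LPT: sort by longest processing time first
  J1: p=22
  J3: p=8
  J2: p=7
  J4: p=3
Order: J1 → J3 → J2 → J4


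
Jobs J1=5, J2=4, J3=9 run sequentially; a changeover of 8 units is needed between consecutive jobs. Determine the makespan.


Makespan = Σ processing + (n-1) × setup
= (5 + 4 + 9) + (3-1)×8
= 18 + 16
= 34 time units


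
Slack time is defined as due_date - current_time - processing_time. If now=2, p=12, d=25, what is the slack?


Slack = due - current_time - processing
= 25 - 2 - 12
= 11


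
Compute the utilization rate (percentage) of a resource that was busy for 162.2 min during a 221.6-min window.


Utilization = busy / total × 100
= 162.2 / 221.6 × 100
= 73.2%


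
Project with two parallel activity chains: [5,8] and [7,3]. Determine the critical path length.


Path A: 5 + 8 = 13
Path B: 7 + 3 = 10
Critical path = longest = max(13, 10)
= 13 (Path A)


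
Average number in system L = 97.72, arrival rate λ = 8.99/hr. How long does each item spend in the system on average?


Little's law: L = λW → W = L / λ
= 97.72 / 8.99
= 10.87 hours


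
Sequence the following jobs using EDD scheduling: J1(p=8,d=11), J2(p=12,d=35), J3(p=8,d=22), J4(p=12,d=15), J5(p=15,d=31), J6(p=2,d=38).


EDD: sort by earliest due date
  J1: d=11, p=8
  J4: d=15, p=12
  J3: d=22, p=8
  J5: d=31, p=15
  J2: d=35, p=12
  J6: d=38, p=2
Order: J1 → J4 → J3 → J5 → J2 → J6


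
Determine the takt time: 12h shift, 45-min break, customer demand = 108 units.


Available = 12×60 - 45 = 675 min
Takt time = 675 / 108
= 6.25 min/unit


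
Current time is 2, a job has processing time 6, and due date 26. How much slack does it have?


Slack = due - current_time - processing
= 26 - 2 - 6
= 18


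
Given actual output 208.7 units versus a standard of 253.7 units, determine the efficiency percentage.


Efficiency = (actual / standard) × 100
= (208.7 / 253.7) × 100
= 82.3%


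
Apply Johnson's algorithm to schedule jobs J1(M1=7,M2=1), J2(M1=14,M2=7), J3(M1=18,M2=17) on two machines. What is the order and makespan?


Johnson's rule:
Group 1 (M1≤M2, sort by M1): []
Group 2 (M1>M2, sort desc M2): ['J3', 'J2', 'J1']
Sequence: J3 → J2 → J1
Makespan calculation:
  J3: M1 done=18, M2 done=35
  J2: M1 done=32, M2 done=42
  J1: M1 done=39, M2 done=43
= Sequence: J3 → J2 → J1, Makespan: 43


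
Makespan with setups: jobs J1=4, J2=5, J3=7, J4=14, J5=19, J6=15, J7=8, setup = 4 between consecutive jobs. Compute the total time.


Makespan = Σ processing + (n-1) × setup
= (4 + 5 + 7 + 14 + 19 + 15 + 8) + (7-1)×4
= 72 + 24
= 96 time units


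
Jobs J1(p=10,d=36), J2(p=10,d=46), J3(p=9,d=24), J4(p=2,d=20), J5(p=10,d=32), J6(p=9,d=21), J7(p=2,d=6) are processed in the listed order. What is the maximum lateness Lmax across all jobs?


Lateness per job (L = C - d):
  J1: C=10, d=36, L=-26
  J2: C=20, d=46, L=-26
  J3: C=29, d=24, L=5
  J4: C=31, d=20, L=11
  J5: C=41, d=32, L=9
  J6: C=50, d=21, L=29
  J7: C=52, d=6, L=46
Lmax = max(-26, -26, 5, 11, 9, 29, 46)
= 46


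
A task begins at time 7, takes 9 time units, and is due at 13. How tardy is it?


Completion = start + processing = 7 + 9 = 16
Tardiness = max(0, C - d) = max(0, 16 - 13)
= max(0, 3)
= 3


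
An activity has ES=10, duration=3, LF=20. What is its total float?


EF = ES + duration = 10 + 3 = 13
LS = LF - duration = 20 - 3 = 17
Total Float = LF - EF = 20 - 13
(or LS - ES = 17 - 10)
= 7


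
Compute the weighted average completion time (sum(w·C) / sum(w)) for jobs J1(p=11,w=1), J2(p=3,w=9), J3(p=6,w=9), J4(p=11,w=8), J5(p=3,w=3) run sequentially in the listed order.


Completion times:
  J1: C=11, w×C=1×11=11
  J2: C=14, w×C=9×14=126
  J3: C=20, w×C=9×20=180
  J4: C=31, w×C=8×31=248
  J5: C=34, w×C=3×34=102
Sum w×C = 667
Sum w = 30
Weighted avg = 667/30
= 22.23


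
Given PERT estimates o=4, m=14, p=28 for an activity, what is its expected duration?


te = (o + 4m + p) / 6
= (4 + 4×14 + 28) / 6
= (4 + 56 + 28) / 6
= 88 / 6
= 14.67


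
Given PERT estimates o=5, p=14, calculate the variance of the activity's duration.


σ² = ((p - o) / 6)² = (p - o)² / 36
= (14 - 5)² / 36
= 9² / 36
= 81 / 36
= 2.2500


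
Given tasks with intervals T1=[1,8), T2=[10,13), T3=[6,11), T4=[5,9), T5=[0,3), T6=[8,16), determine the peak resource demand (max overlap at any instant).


Check each time point for overlaps:
  t=6: 3 tasks active (T1, T3, T4)
Max concurrent = 3


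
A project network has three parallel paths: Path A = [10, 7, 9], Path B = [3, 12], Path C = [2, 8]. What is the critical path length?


Path A: 10 + 7 + 9 = 26
Path B: 3 + 12 = 15
Path C: 2 + 8 = 10
Critical path = longest = max(26, 15, 10)
= 26 (Path A)


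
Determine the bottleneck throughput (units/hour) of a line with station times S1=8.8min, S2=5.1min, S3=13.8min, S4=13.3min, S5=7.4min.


Bottleneck = longest station time
Station times: [8.8, 5.1, 13.8, 13.3, 7.4]
Max = 13.8 min
Rate = 60 / 13.8
= 4.35 units/hour (bottleneck: 13.8min)


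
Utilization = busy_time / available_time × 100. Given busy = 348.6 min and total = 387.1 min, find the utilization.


Utilization = busy / total × 100
= 348.6 / 387.1 × 100
= 90.1%


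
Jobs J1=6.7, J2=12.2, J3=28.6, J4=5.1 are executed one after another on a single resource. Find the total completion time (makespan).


Sequential makespan: sum all processing times
= 6.7 + 12.2 + 28.6 + 5.1
= 52.6 time units


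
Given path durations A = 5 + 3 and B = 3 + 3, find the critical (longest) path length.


Path A: 5 + 3 = 8
Path B: 3 + 3 = 6
Critical path = longest = max(8, 6)
= 8 (Path A)


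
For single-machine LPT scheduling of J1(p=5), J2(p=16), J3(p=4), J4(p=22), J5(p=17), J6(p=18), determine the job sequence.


LPT: sort by longest processing time first
  J4: p=22
  J6: p=18
  J5: p=17
  J2: p=16
  J1: p=5
  J3: p=4
Order: J4 → J6 → J5 → J2 → J1 → J3


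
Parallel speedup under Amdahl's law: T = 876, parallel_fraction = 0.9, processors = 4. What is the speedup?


Amdahl's law: T_p = T × ((1-p) + p/N)
= 876 × ((1-0.9) + 0.9/4)
= 876 × (0.10 + 0.2250)
= 876 × 0.3250
= 284.70
Speedup = 876/284.70
= 3.08×


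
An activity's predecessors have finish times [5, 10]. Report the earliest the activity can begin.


ES = max of all predecessor completion times
Predecessors: [5, 10]
ES = max(5, 10)
= 10


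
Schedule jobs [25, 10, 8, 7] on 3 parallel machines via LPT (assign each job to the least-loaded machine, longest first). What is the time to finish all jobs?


Jobs (LPT sorted): [25, 10, 8, 7]
Machines: 3
  J=25 → Machine 1 (load: 0+25=25)
  J=10 → Machine 2 (load: 0+10=10)
  J=8 → Machine 3 (load: 0+8=8)
  J=7 → Machine 3 (load: 8+7=15)
Machine loads: [25, 10, 15]
Makespan = max = 25 time units


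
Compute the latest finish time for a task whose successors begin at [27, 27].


LF = min of all successor start times
Successors start at: [27, 27]
LF = min(27, 27)
= 27


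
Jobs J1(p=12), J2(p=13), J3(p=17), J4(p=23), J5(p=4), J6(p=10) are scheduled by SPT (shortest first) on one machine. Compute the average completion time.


SPT order: J5 → J6 → J1 → J2 → J3 → J4
Completion times:
  J5: C=4
  J6: C=14
  J1: C=26
  J2: C=39
  J3: C=56
  J4: C=79
Sum = 218, n = 6
Mean flow = 218/6
= 36.33


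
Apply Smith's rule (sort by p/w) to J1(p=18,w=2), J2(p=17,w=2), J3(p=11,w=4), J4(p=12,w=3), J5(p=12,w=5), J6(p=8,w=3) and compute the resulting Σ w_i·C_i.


WSPT order (by p/w): J5 → J6 → J3 → J4 → J2 → J1
  J5: C=12, w·C=5×12=60
  J6: C=20, w·C=3×20=60
  J3: C=31, w·C=4×31=124
  J4: C=43, w·C=3×43=129
  J2: C=60, w·C=2×60=120
  J1: C=78, w·C=2×78=156
Σ w·C = 649
= 649


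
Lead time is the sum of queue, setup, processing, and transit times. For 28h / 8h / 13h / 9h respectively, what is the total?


Lead time = queue + setup + processing + transit
= 28 + 8 + 13 + 9
= 58 hours


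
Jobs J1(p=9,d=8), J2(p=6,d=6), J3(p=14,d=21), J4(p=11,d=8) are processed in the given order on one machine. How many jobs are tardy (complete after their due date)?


Completion vs due date:
  J1: C=9, d=8 → TARDY
  J2: C=15, d=6 → TARDY
  J3: C=29, d=21 → TARDY
  J4: C=40, d=8 → TARDY
Tardy jobs: J1, J2, J3, J4
Count = 4


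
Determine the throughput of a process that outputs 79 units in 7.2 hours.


Throughput = units / time
= 79 / 7.2
= 11.0 units/hour


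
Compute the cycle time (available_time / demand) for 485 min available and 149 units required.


Cycle time = available time / demand
= 485 / 149
= 3.26 min/unit


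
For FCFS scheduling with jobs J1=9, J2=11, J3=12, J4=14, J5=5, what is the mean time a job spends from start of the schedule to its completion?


Completion times:
  J1: completes at 9
  J2: completes at 20
  J3: completes at 32
  J4: completes at 46
  J5: completes at 51
Sum = 158
Average = 158/5
= 31.60


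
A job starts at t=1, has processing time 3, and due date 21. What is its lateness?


Completion = 1 + 3 = 4
Lateness = C - d = 4 - 21
= -17


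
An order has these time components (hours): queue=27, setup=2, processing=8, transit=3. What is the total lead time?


Lead time = queue + setup + processing + transit
= 27 + 2 + 8 + 3
= 40 hours


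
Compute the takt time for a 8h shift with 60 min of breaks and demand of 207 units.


Available = 8×60 - 60 = 420 min
Takt time = 420 / 207
= 2.03 min/unit


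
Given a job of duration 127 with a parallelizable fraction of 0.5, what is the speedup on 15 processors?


Amdahl's law: T_p = T × ((1-p) + p/N)
= 127 × ((1-0.5) + 0.5/15)
= 127 × (0.50 + 0.0333)
= 127 × 0.5333
= 67.73
Speedup = 127/67.73
= 1.88×


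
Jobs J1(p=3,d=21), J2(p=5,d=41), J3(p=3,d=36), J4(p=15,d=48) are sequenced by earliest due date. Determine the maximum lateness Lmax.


EDD order: J1 → J3 → J2 → J4
Completion and lateness:
  J1: C=3, d=21, L=3-21=-18
  J3: C=6, d=36, L=6-36=-30
  J2: C=11, d=41, L=11-41=-30
  J4: C=26, d=48, L=26-48=-22
Lmax = max(-18, -30, -30, -22)
= -18


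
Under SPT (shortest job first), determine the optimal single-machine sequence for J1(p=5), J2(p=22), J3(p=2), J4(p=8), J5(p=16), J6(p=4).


SPT: sort by shortest processing time
  J3: p=2
  J6: p=4
  J1: p=5
  J4: p=8
  J5: p=16
  J2: p=22
Order: J3 → J6 → J1 → J4 → J5 → J2


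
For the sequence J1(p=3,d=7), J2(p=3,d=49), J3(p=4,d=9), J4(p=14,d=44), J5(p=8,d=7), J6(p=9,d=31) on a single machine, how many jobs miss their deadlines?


Completion vs due date:
  J1: C=3, d=7 → on time
  J2: C=6, d=49 → on time
  J3: C=10, d=9 → TARDY
  J4: C=24, d=44 → on time
  J5: C=32, d=7 → TARDY
  J6: C=41, d=31 → TARDY
Tardy jobs: J3, J5, J6
Count = 3


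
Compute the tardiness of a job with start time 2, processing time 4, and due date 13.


Completion = start + processing = 2 + 4 = 6
Tardiness = max(0, C - d) = max(0, 6 - 13)
= max(0, -7)
= 0


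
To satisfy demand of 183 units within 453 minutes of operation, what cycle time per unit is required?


Cycle time = available time / demand
= 453 / 183
= 2.48 min/unit


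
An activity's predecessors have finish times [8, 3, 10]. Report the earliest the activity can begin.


ES = max of all predecessor completion times
Predecessors: [8, 3, 10]
ES = max(8, 3, 10)
= 10


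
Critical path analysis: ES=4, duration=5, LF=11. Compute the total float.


EF = ES + duration = 4 + 5 = 9
LS = LF - duration = 11 - 5 = 6
Total Float = LF - EF = 11 - 9
(or LS - ES = 6 - 4)
= 2


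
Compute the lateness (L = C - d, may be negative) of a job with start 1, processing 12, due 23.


Completion = 1 + 12 = 13
Lateness = C - d = 13 - 23
= -10


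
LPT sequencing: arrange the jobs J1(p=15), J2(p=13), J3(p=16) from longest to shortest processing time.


LPT: sort by longest processing time first
  J3: p=16
  J1: p=15
  J2: p=13
Order: J3 → J1 → J2


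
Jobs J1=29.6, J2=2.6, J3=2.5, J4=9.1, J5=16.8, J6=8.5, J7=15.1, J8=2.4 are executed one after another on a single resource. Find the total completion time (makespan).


Sequential makespan: sum all processing times
= 29.6 + 2.6 + 2.5 + 9.1 + 16.8 + 8.5 + 15.1 + 2.4
= 86.6 time units


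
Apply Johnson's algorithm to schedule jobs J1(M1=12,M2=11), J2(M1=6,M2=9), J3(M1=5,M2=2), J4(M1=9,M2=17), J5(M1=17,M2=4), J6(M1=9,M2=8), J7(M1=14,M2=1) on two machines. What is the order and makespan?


Johnson's rule:
Group 1 (M1≤M2, sort by M1): ['J2', 'J4']
Group 2 (M1>M2, sort desc M2): ['J1', 'J6', 'J5', 'J3', 'J7']
Sequence: J2 → J4 → J1 → J6 → J5 → J3 → J7
Makespan calculation:
  J2: M1 done=6, M2 done=15
  J4: M1 done=15, M2 done=32
  J1: M1 done=27, M2 done=43
  J6: M1 done=36, M2 done=51
  J5: M1 done=53, M2 done=57
  J3: M1 done=58, M2 done=60
  J7: M1 done=72, M2 done=73
= Sequence: J2 → J4 → J1 → J6 → J5 → J3 → J7, Makespan: 73


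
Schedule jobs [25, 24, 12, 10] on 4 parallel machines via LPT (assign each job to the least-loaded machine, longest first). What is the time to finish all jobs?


Jobs (LPT sorted): [25, 24, 12, 10]
Machines: 4
  J=25 → Machine 1 (load: 0+25=25)
  J=24 → Machine 2 (load: 0+24=24)
  J=12 → Machine 3 (load: 0+12=12)
  J=10 → Machine 4 (load: 0+10=10)
Machine loads: [25, 24, 12, 10]
Makespan = max = 25 time units


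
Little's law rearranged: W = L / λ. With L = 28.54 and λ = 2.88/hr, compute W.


Little's law: L = λW → W = L / λ
= 28.54 / 2.88
= 9.91 hours


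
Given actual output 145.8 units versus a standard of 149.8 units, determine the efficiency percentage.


Efficiency = (actual / standard) × 100
= (145.8 / 149.8) × 100
= 97.3%


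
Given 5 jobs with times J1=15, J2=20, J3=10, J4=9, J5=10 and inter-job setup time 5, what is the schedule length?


Makespan = Σ processing + (n-1) × setup
= (15 + 20 + 10 + 9 + 10) + (5-1)×5
= 64 + 20
= 84 time units


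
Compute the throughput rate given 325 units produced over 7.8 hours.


Throughput = units / time
= 325 / 7.8
= 41.7 units/hour


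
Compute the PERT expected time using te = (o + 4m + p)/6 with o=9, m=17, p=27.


te = (o + 4m + p) / 6
= (9 + 4×17 + 27) / 6
= (9 + 68 + 27) / 6
= 104 / 6
= 17.33


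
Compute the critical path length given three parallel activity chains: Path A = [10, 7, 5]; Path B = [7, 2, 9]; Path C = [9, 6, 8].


Path A: 10 + 7 + 5 = 22
Path B: 7 + 2 + 9 = 18
Path C: 9 + 6 + 8 = 23
Critical path = longest = max(22, 18, 23)
= 23 (Path C)


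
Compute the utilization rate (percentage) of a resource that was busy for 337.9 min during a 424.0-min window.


Utilization = busy / total × 100
= 337.9 / 424.0 × 100
= 79.7%


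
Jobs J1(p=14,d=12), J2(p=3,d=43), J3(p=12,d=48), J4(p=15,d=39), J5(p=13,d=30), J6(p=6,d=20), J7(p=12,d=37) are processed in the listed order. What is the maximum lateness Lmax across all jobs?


Lateness per job (L = C - d):
  J1: C=14, d=12, L=2
  J2: C=17, d=43, L=-26
  J3: C=29, d=48, L=-19
  J4: C=44, d=39, L=5
  J5: C=57, d=30, L=27
  J6: C=63, d=20, L=43
  J7: C=75, d=37, L=38
Lmax = max(2, -26, -19, 5, 27, 43, 38)
= 43


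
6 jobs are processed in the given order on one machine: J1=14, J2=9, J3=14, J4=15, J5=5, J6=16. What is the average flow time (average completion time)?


Completion times:
  J1: completes at 14
  J2: completes at 23
  J3: completes at 37
  J4: completes at 52
  J5: completes at 57
  J6: completes at 73
Sum = 256
Average = 256/6
= 42.67


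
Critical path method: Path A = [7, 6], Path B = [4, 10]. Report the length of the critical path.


Path A: 7 + 6 = 13
Path B: 4 + 10 = 14
Critical path = longest = max(13, 14)
= 14 (Path B)


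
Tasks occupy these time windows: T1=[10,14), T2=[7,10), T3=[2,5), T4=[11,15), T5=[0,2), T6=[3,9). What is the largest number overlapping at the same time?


Check each time point for overlaps:
  t=3: 2 tasks active (T3, T6)
Max concurrent = 2


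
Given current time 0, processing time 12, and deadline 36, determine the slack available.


Slack = due - current_time - processing
= 36 - 0 - 12
= 24


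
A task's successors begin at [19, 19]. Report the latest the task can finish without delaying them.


LF = min of all successor start times
Successors start at: [19, 19]
LF = min(19, 19)
= 19


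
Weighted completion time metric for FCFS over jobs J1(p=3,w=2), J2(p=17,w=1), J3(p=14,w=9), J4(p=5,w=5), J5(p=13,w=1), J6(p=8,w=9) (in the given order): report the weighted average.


Completion times:
  J1: C=3, w×C=2×3=6
  J2: C=20, w×C=1×20=20
  J3: C=34, w×C=9×34=306
  J4: C=39, w×C=5×39=195
  J5: C=52, w×C=1×52=52
  J6: C=60, w×C=9×60=540
Sum w×C = 1119
Sum w = 27
Weighted avg = 1119/27
= 41.44


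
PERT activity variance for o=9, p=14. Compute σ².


σ² = ((p - o) / 6)² = (p - o)² / 36
= (14 - 9)² / 36
= 5² / 36
= 25 / 36
= 0.6944


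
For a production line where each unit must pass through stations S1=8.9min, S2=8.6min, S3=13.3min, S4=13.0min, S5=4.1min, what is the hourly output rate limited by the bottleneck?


Bottleneck = longest station time
Station times: [8.9, 8.6, 13.3, 13.0, 4.1]
Max = 13.3 min
Rate = 60 / 13.3
= 4.51 units/hour (bottleneck: 13.3min)


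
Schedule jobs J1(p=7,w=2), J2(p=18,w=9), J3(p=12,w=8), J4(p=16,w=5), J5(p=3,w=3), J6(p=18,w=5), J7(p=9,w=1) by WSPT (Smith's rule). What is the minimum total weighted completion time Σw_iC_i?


WSPT order (by p/w): J5 → J3 → J2 → J4 → J1 → J6 → J7
  J5: C=3, w·C=3×3=9
  J3: C=15, w·C=8×15=120
  J2: C=33, w·C=9×33=297
  J4: C=49, w·C=5×49=245
  J1: C=56, w·C=2×56=112
  J6: C=74, w·C=5×74=370
  J7: C=83, w·C=1×83=83
Σ w·C = 1236
= 1236


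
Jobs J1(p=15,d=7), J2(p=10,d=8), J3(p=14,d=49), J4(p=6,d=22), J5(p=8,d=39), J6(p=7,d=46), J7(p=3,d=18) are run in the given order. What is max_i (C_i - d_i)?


Lateness per job (L = C - d):
  J1: C=15, d=7, L=8
  J2: C=25, d=8, L=17
  J3: C=39, d=49, L=-10
  J4: C=45, d=22, L=23
  J5: C=53, d=39, L=14
  J6: C=60, d=46, L=14
  J7: C=63, d=18, L=45
Lmax = max(8, 17, -10, 23, 14, 14, 45)
= 45


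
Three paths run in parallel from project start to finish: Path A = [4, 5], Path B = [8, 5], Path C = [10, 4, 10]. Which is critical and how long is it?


Path A: 4 + 5 = 9
Path B: 8 + 5 = 13
Path C: 10 + 4 + 10 = 24
Critical path = longest = max(9, 13, 24)
= 24 (Path C)


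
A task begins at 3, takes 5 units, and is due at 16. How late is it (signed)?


Completion = 3 + 5 = 8
Lateness = C - d = 8 - 16
= -8


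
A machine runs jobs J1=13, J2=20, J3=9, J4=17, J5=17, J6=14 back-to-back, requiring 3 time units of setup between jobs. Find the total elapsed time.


Makespan = Σ processing + (n-1) × setup
= (13 + 20 + 9 + 17 + 17 + 14) + (6-1)×3
= 90 + 15
= 105 time units


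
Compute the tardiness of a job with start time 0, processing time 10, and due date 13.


Completion = start + processing = 0 + 10 = 10
Tardiness = max(0, C - d) = max(0, 10 - 13)
= max(0, -3)
= 0


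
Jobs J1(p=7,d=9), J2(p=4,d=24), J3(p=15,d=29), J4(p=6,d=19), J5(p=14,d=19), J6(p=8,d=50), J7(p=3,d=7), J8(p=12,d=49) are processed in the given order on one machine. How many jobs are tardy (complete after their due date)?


Completion vs due date:
  J1: C=7, d=9 → on time
  J2: C=11, d=24 → on time
  J3: C=26, d=29 → on time
  J4: C=32, d=19 → TARDY
  J5: C=46, d=19 → TARDY
  J6: C=54, d=50 → TARDY
  J7: C=57, d=7 → TARDY
  J8: C=69, d=49 → TARDY
Tardy jobs: J4, J5, J6, J7, J8
Count = 5


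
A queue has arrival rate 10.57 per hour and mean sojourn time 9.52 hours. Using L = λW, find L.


Little's law: L = λ × W
= 10.57 × 9.52
= 100.63


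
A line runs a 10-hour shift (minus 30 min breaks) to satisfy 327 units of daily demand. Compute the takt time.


Available = 10×60 - 30 = 570 min
Takt time = 570 / 327
= 1.74 min/unit


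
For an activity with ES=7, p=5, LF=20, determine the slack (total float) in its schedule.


EF = ES + duration = 7 + 5 = 12
LS = LF - duration = 20 - 5 = 15
Total Float = LF - EF = 20 - 12
(or LS - ES = 15 - 7)
= 8


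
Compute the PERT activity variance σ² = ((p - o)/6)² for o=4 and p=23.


σ² = ((p - o) / 6)² = (p - o)² / 36
= (23 - 4)² / 36
= 19² / 36
= 361 / 36
= 10.0278


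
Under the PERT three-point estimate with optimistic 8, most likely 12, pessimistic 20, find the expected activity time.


te = (o + 4m + p) / 6
= (8 + 4×12 + 20) / 6
= (8 + 48 + 20) / 6
= 76 / 6
= 12.67


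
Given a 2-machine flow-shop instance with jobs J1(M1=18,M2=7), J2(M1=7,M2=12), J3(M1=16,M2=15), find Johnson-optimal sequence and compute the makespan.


Johnson's rule:
Group 1 (M1≤M2, sort by M1): ['J2']
Group 2 (M1>M2, sort desc M2): ['J3', 'J1']
Sequence: J2 → J3 → J1
Makespan calculation:
  J2: M1 done=7, M2 done=19
  J3: M1 done=23, M2 done=38
  J1: M1 done=41, M2 done=48
= Sequence: J2 → J3 → J1, Makespan: 48


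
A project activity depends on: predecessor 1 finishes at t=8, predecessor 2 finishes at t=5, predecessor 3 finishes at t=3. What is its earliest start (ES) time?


ES = max of all predecessor completion times
Predecessors: [8, 5, 3]
ES = max(8, 5, 3)
= 8


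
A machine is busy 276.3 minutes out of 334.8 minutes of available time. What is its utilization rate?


Utilization = busy / total × 100
= 276.3 / 334.8 × 100
= 82.5%


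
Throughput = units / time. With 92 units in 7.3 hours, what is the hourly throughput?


Throughput = units / time
= 92 / 7.3
= 12.6 units/hour


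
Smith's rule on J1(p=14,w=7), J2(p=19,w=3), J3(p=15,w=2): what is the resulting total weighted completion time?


WSPT order (by p/w): J1 → J2 → J3
  J1: C=14, w·C=7×14=98
  J2: C=33, w·C=3×33=99
  J3: C=48, w·C=2×48=96
Σ w·C = 293
= 293


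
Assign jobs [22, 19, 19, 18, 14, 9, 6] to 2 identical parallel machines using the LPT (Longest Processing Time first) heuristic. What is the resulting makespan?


Jobs (LPT sorted): [22, 19, 19, 18, 14, 9, 6]
Machines: 2
  J=22 → Machine 1 (load: 0+22=22)
  J=19 → Machine 2 (load: 0+19=19)
  J=19 → Machine 2 (load: 19+19=38)
  J=18 → Machine 1 (load: 22+18=40)
  J=14 → Machine 2 (load: 38+14=52)
  J=9 → Machine 1 (load: 40+9=49)
  J=6 → Machine 1 (load: 49+6=55)
Machine loads: [55, 52]
Makespan = max = 55 time units


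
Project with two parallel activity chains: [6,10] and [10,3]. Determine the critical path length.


Path A: 6 + 10 = 16
Path B: 10 + 3 = 13
Critical path = longest = max(16, 13)
= 16 (Path A)


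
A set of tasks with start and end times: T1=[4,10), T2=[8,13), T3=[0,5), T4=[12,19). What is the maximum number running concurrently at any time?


Check each time point for overlaps:
  t=4: 2 tasks active (T1, T3)
Max concurrent = 2


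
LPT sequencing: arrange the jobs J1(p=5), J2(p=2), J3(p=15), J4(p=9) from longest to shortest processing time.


LPT: sort by longest processing time first
  J3: p=15
  J4: p=9
  J1: p=5
  J2: p=2
Order: J3 → J4 → J1 → J2


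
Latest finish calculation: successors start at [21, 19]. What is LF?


LF = min of all successor start times
Successors start at: [21, 19]
LF = min(21, 19)
= 19


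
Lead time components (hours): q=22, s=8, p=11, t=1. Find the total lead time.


Lead time = queue + setup + processing + transit
= 22 + 8 + 11 + 1
= 42 hours


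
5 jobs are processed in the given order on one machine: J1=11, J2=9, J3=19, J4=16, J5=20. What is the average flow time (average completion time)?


Completion times:
  J1: completes at 11
  J2: completes at 20
  J3: completes at 39
  J4: completes at 55
  J5: completes at 75
Sum = 200
Average = 200/5
= 40.00


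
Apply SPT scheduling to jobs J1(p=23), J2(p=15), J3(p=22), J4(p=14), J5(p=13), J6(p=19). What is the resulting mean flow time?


SPT order: J5 → J4 → J2 → J6 → J3 → J1
Completion times:
  J5: C=13
  J4: C=27
  J2: C=42
  J6: C=61
  J3: C=83
  J1: C=106
Sum = 332, n = 6
Mean flow = 332/6
= 55.33


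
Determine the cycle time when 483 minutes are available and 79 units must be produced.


Cycle time = available time / demand
= 483 / 79
= 6.11 min/unit


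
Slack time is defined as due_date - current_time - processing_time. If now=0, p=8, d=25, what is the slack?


Slack = due - current_time - processing
= 25 - 0 - 8
= 17


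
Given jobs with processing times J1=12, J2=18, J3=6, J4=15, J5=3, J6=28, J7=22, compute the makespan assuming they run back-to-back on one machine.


Sequential makespan: sum all processing times
= 12 + 18 + 6 + 15 + 3 + 28 + 22
= 104 time units


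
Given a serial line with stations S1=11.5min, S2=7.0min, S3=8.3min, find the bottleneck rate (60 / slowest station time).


Bottleneck = longest station time
Station times: [11.5, 7.0, 8.3]
Max = 11.5 min
Rate = 60 / 11.5
= 5.22 units/hour (bottleneck: 11.5min)


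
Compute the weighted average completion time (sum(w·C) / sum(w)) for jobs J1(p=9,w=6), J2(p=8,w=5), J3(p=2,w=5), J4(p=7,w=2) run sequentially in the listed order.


Completion times:
  J1: C=9, w×C=6×9=54
  J2: C=17, w×C=5×17=85
  J3: C=19, w×C=5×19=95
  J4: C=26, w×C=2×26=52
Sum w×C = 286
Sum w = 18
Weighted avg = 286/18
= 15.89


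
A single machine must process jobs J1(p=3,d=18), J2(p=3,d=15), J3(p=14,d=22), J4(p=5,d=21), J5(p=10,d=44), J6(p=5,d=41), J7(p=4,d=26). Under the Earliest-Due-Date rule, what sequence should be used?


EDD: sort by earliest due date
  J2: d=15, p=3
  J1: d=18, p=3
  J4: d=21, p=5
  J3: d=22, p=14
  J7: d=26, p=4
  J6: d=41, p=5
  J5: d=44, p=10
Order: J2 → J1 → J4 → J3 → J7 → J6 → J5


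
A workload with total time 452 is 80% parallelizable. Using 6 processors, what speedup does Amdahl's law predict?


Amdahl's law: T_p = T × ((1-p) + p/N)
= 452 × ((1-0.8) + 0.8/6)
= 452 × (0.20 + 0.1333)
= 452 × 0.3333
= 150.67
Speedup = 452/150.67
= 3.00×


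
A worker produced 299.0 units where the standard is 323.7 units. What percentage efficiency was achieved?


Efficiency = (actual / standard) × 100
= (299.0 / 323.7) × 100
= 92.4%


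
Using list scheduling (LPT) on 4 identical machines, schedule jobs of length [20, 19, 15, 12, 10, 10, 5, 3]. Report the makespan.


Jobs (LPT sorted): [20, 19, 15, 12, 10, 10, 5, 3]
Machines: 4
  J=20 → Machine 1 (load: 0+20=20)
  J=19 → Machine 2 (load: 0+19=19)
  J=15 → Machine 3 (load: 0+15=15)
  J=12 → Machine 4 (load: 0+12=12)
  J=10 → Machine 4 (load: 12+10=22)
  J=10 → Machine 3 (load: 15+10=25)
  J=5 → Machine 2 (load: 19+5=24)
  J=3 → Machine 1 (load: 20+3=23)
Machine loads: [23, 24, 25, 22]
Makespan = max = 25 time units


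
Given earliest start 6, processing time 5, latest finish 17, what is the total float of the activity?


EF = ES + duration = 6 + 5 = 11
LS = LF - duration = 17 - 5 = 12
Total Float = LF - EF = 17 - 11
(or LS - ES = 12 - 6)
= 6


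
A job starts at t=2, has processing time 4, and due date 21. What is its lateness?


Completion = 2 + 4 = 6
Lateness = C - d = 6 - 21
= -15


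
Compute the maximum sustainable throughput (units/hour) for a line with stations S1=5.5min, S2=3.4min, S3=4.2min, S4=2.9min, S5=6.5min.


Bottleneck = longest station time
Station times: [5.5, 3.4, 4.2, 2.9, 6.5]
Max = 6.5 min
Rate = 60 / 6.5
= 9.23 units/hour (bottleneck: 6.5min)


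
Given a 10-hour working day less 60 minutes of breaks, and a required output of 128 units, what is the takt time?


Available = 10×60 - 60 = 540 min
Takt time = 540 / 128
= 4.22 min/unit


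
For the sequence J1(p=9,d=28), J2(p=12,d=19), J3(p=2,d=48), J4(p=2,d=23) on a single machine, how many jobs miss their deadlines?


Completion vs due date:
  J1: C=9, d=28 → on time
  J2: C=21, d=19 → TARDY
  J3: C=23, d=48 → on time
  J4: C=25, d=23 → TARDY
Tardy jobs: J2, J4
Count = 2


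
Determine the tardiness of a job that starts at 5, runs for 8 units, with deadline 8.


Completion = start + processing = 5 + 8 = 13
Tardiness = max(0, C - d) = max(0, 13 - 8)
= max(0, 5)
= 5


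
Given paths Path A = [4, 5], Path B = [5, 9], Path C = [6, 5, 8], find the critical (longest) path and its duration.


Path A: 4 + 5 = 9
Path B: 5 + 9 = 14
Path C: 6 + 5 + 8 = 19
Critical path = longest = max(9, 14, 19)
= 19 (Path C)


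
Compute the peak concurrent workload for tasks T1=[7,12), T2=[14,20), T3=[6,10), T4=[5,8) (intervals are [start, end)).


Check each time point for overlaps:
  t=7: 3 tasks active (T1, T3, T4)
Max concurrent = 3


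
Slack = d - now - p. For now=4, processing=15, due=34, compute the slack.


Slack = due - current_time - processing
= 34 - 4 - 15
= 15


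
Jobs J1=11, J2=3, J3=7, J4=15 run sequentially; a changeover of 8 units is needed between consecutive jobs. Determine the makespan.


Makespan = Σ processing + (n-1) × setup
= (11 + 3 + 7 + 15) + (4-1)×8
= 36 + 24
= 60 time units


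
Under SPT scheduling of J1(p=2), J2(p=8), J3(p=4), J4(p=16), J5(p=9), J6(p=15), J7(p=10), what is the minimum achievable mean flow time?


SPT order: J1 → J3 → J2 → J5 → J7 → J6 → J4
Completion times:
  J1: C=2
  J3: C=6
  J2: C=14
  J5: C=23
  J7: C=33
  J6: C=48
  J4: C=64
Sum = 190, n = 7
Mean flow = 190/7
= 27.14


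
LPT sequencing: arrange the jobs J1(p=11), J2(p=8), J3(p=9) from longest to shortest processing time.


LPT: sort by longest processing time first
  J1: p=11
  J3: p=9
  J2: p=8
Order: J1 → J3 → J2


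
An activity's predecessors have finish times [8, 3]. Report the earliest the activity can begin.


ES = max of all predecessor completion times
Predecessors: [8, 3]
ES = max(8, 3)
= 8


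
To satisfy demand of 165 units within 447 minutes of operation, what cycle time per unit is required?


Cycle time = available time / demand
= 447 / 165
= 2.71 min/unit


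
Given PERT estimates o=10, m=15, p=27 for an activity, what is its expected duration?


te = (o + 4m + p) / 6
= (10 + 4×15 + 27) / 6
= (10 + 60 + 27) / 6
= 97 / 6
= 16.17


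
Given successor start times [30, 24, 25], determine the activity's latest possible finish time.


LF = min of all successor start times
Successors start at: [30, 24, 25]
LF = min(30, 24, 25)
= 24


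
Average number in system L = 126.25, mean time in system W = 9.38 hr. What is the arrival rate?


Little's law: L = λW → λ = L / W
= 126.25 / 9.38
= 13.46 per hour


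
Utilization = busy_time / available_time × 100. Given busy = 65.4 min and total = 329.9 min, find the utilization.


Utilization = busy / total × 100
= 65.4 / 329.9 × 100
= 19.8%


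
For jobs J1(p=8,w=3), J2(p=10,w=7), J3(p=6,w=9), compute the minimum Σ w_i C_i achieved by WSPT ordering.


WSPT order (by p/w): J3 → J2 → J1
  J3: C=6, w·C=9×6=54
  J2: C=16, w·C=7×16=112
  J1: C=24, w·C=3×24=72
Σ w·C = 238
= 238


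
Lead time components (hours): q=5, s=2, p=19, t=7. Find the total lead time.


Lead time = queue + setup + processing + transit
= 5 + 2 + 19 + 7
= 33 hours
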